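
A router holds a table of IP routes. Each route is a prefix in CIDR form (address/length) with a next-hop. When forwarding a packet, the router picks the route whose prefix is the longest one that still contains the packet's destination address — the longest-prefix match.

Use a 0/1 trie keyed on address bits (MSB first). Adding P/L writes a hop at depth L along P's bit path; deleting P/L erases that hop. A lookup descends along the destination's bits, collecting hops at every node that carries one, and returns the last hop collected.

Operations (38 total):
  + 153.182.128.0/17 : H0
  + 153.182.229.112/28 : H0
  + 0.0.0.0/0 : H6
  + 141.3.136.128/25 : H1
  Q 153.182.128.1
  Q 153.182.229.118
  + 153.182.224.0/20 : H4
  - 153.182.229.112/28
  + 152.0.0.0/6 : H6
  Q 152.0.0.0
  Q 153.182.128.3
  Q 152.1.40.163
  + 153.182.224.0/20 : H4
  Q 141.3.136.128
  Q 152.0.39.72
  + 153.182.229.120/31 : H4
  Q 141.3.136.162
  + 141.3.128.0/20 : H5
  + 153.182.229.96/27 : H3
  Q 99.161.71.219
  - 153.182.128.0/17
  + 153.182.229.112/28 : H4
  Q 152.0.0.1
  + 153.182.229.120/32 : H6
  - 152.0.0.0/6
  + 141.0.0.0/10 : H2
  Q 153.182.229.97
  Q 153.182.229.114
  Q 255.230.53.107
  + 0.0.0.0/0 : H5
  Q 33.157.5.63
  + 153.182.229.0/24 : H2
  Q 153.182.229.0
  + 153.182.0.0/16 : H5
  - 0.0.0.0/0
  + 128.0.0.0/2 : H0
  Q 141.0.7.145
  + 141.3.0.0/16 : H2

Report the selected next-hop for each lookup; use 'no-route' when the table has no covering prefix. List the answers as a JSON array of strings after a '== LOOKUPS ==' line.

Trace:
  add 153.182.128.0/17 -> H0 at depth 17
  add 153.182.229.112/28 -> H0 at depth 28
  add 0.0.0.0/0 -> H6 at depth 0
  add 141.3.136.128/25 -> H1 at depth 25
  lookup 153.182.128.1: bits 10011001101101101 walk d0:H6→d1:-→d2:-→d3:-→d4:-→d5:-→d6:-→d7:-→d8:-→d9:-→d10:-→d11:-→d12:-→d13:-→d14:-→d15:-→d16:-→d17:H0 -> H0
  lookup 153.182.229.118: bits 1001100110110110111001010111 walk d0:H6→d1:-→d2:-→d3:-→d4:-→d5:-→d6:-→d7:-→d8:-→d9:-→d10:-→d11:-→d12:-→d13:-→d14:-→d15:-→d16:-→d17:H0→d18:-→d19:-→d20:-→d21:-→d22:-→d23:-→d24:-→d25:-→d26:-→d27:-→d28:H0 -> H0
  add 153.182.224.0/20 -> H4 at depth 20
  - 153.182.229.112/28 clear@28
  add 152.0.0.0/6 -> H6 at depth 6
  lookup 152.0.0.0: bits 1001100 walk d0:H6→d1:-→d2:-→d3:-→d4:-→d5:-→d6:H6→d7:- -> H6
  lookup 153.182.128.3: bits 10011001101101101 walk d0:H6→d1:-→d2:-→d3:-→d4:-→d5:-→d6:H6→d7:-→d8:-→d9:-→d10:-→d11:-→d12:-→d13:-→d14:-→d15:-→d16:-→d17:H0 -> H0
  lookup 152.1.40.163: bits 1001100 walk d0:H6→d1:-→d2:-→d3:-→d4:-→d5:-→d6:H6→d7:- -> H6
  add 153.182.224.0/20 -> H4 at depth 20
  lookup 141.3.136.128: bits 1000110100000011100010001 walk d0:H6→d1:-→d2:-→d3:-→d4:-→d5:-→d6:-→d7:-→d8:-→d9:-→d10:-→d11:-→d12:-→d13:-→d14:-→d15:-→d16:-→d17:-→d18:-→d19:-→d20:-→d21:-→d22:-→d23:-→d24:-→d25:H1 -> H1
  lookup 152.0.39.72: bits 1001100 walk d0:H6→d1:-→d2:-→d3:-→d4:-→d5:-→d6:H6→d7:- -> H6
  add 153.182.229.120/31 -> H4 at depth 31
  lookup 141.3.136.162: bits 1000110100000011100010001 walk d0:H6→d1:-→d2:-→d3:-→d4:-→d5:-→d6:-→d7:-→d8:-→d9:-→d10:-→d11:-→d12:-→d13:-→d14:-→d15:-→d16:-→d17:-→d18:-→d19:-→d20:-→d21:-→d22:-→d23:-→d24:-→d25:H1 -> H1
  add 141.3.128.0/20 -> H5 at depth 20
  add 153.182.229.96/27 -> H3 at depth 27
  lookup 99.161.71.219: bits ε walk d0:H6 -> H6
  - 153.182.128.0/17 clear@17
  add 153.182.229.112/28 -> H4 at depth 28
  lookup 152.0.0.1: bits 1001100 walk d0:H6→d1:-→d2:-→d3:-→d4:-→d5:-→d6:H6→d7:- -> H6
  add 153.182.229.120/32 -> H6 at depth 32
  - 152.0.0.0/6 clear@6
  add 141.0.0.0/10 -> H2 at depth 10
  lookup 153.182.229.97: bits 100110011011011011100101011 walk d0:H6→d1:-→d2:-→d3:-→d4:-→d5:-→d6:-→d7:-→d8:-→d9:-→d10:-→d11:-→d12:-→d13:-→d14:-→d15:-→d16:-→d17:-→d18:-→d19:-→d20:H4→d21:-→d22:-→d23:-→d24:-→d25:-→d26:-→d27:H3 -> H3
  lookup 153.182.229.114: bits 1001100110110110111001010111 walk d0:H6→d1:-→d2:-→d3:-→d4:-→d5:-→d6:-→d7:-→d8:-→d9:-→d10:-→d11:-→d12:-→d13:-→d14:-→d15:-→d16:-→d17:-→d18:-→d19:-→d20:H4→d21:-→d22:-→d23:-→d24:-→d25:-→d26:-→d27:H3→d28:H4 -> H4
  lookup 255.230.53.107: bits 1 walk d0:H6→d1:- -> H6
  add 0.0.0.0/0 -> H5 at depth 0
  lookup 33.157.5.63: bits ε walk d0:H5 -> H5
  add 153.182.229.0/24 -> H2 at depth 24
  lookup 153.182.229.0: bits 1001100110110110111001010 walk d0:H5→d1:-→d2:-→d3:-→d4:-→d5:-→d6:-→d7:-→d8:-→d9:-→d10:-→d11:-→d12:-→d13:-→d14:-→d15:-→d16:-→d17:-→d18:-→d19:-→d20:H4→d21:-→d22:-→d23:-→d24:H2→d25:- -> H2
  add 153.182.0.0/16 -> H5 at depth 16
  - 0.0.0.0/0 clear@0
  add 128.0.0.0/2 -> H0 at depth 2
  lookup 141.0.7.145: bits 10001101000000 walk d0:-→d1:-→d2:H0→d3:-→d4:-→d5:-→d6:-→d7:-→d8:-→d9:-→d10:H2→d11:-→d12:-→d13:-→d14:- -> H2
  add 141.3.0.0/16 -> H2 at depth 16

== LOOKUPS ==
["H0","H0","H6","H0","H6","H1","H6","H1","H6","H6","H3","H4","H6","H5","H2","H2"]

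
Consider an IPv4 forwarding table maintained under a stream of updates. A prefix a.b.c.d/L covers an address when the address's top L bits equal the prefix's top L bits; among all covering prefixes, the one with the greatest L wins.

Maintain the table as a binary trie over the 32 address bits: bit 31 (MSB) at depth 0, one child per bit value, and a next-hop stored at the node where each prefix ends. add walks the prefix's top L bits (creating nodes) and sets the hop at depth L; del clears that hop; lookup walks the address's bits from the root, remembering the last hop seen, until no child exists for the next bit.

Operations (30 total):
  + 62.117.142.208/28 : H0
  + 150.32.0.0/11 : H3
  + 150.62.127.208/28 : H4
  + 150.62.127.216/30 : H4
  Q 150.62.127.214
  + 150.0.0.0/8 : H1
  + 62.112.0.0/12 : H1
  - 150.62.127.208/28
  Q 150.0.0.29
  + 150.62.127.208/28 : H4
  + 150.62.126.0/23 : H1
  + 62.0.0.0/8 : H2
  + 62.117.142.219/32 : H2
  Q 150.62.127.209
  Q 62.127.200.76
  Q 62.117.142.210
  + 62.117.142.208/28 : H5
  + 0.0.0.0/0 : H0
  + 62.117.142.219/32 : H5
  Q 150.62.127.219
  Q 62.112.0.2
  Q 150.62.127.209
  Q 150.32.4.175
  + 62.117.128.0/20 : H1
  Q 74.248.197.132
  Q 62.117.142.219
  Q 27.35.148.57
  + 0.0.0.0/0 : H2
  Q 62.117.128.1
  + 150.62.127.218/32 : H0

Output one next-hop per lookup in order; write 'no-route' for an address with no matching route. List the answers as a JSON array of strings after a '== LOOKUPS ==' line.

Trace:
  add 62.117.142.208/28 -> H0 at depth 28
  add 150.32.0.0/11 -> H3 at depth 11
  add 150.62.127.208/28 -> H4 at depth 28
  add 150.62.127.216/30 -> H4 at depth 30
  lookup 150.62.127.214: bits 1001011000111110011111111101 walk d0:-→d1:-→d2:-→d3:-→d4:-→d5:-→d6:-→d7:-→d8:-→d9:-→d10:-→d11:H3→d12:-→d13:-→d14:-→d15:-→d16:-→d17:-→d18:-→d19:-→d20:-→d21:-→d22:-→d23:-→d24:-→d25:-→d26:-→d27:-→d28:H4 -> H4
  add 150.0.0.0/8 -> H1 at depth 8
  add 62.112.0.0/12 -> H1 at depth 12
  del 150.62.127.208/28 (clear depth 28)
  lookup 150.0.0.29: bits 1001011000 walk d0:-→d1:-→d2:-→d3:-→d4:-→d5:-→d6:-→d7:-→d8:H1→d9:-→d10:- -> H1
  add 150.62.127.208/28 -> H4 at depth 28
  add 150.62.126.0/23 -> H1 at depth 23
  add 62.0.0.0/8 -> H2 at depth 8
  add 62.117.142.219/32 -> H2 at depth 32
  lookup 150.62.127.209: bits 1001011000111110011111111101 walk d0:-→d1:-→d2:-→d3:-→d4:-→d5:-→d6:-→d7:-→d8:H1→d9:-→d10:-→d11:H3→d12:-→d13:-→d14:-→d15:-→d16:-→d17:-→d18:-→d19:-→d20:-→d21:-→d22:-→d23:H1→d24:-→d25:-→d26:-→d27:-→d28:H4 -> H4
  lookup 62.127.200.76: bits 001111100111 walk d0:-→d1:-→d2:-→d3:-→d4:-→d5:-→d6:-→d7:-→d8:H2→d9:-→d10:-→d11:-→d12:H1 -> H1
  lookup 62.117.142.210: bits 0011111001110101100011101101 walk d0:-→d1:-→d2:-→d3:-→d4:-→d5:-→d6:-→d7:-→d8:H2→d9:-→d10:-→d11:-→d12:H1→d13:-→d14:-→d15:-→d16:-→d17:-→d18:-→d19:-→d20:-→d21:-→d22:-→d23:-→d24:-→d25:-→d26:-→d27:-→d28:H0 -> H0
  add 62.117.142.208/28 -> H5 at depth 28
  add 0.0.0.0/0 -> H0 at depth 0
  add 62.117.142.219/32 -> H5 at depth 32
  lookup 150.62.127.219: bits 100101100011111001111111110110 walk d0:H0→d1:-→d2:-→d3:-→d4:-→d5:-→d6:-→d7:-→d8:H1→d9:-→d10:-→d11:H3→d12:-→d13:-→d14:-→d15:-→d16:-→d17:-→d18:-→d19:-→d20:-→d21:-→d22:-→d23:H1→d24:-→d25:-→d26:-→d27:-→d28:H4→d29:-→d30:H4 -> H4
  lookup 62.112.0.2: bits 0011111001110 walk d0:H0→d1:-→d2:-→d3:-→d4:-→d5:-→d6:-→d7:-→d8:H2→d9:-→d10:-→d11:-→d12:H1→d13:- -> H1
  lookup 150.62.127.209: bits 1001011000111110011111111101 walk d0:H0→d1:-→d2:-→d3:-→d4:-→d5:-→d6:-→d7:-→d8:H1→d9:-→d10:-→d11:H3→d12:-→d13:-→d14:-→d15:-→d16:-→d17:-→d18:-→d19:-→d20:-→d21:-→d22:-→d23:H1→d24:-→d25:-→d26:-→d27:-→d28:H4 -> H4
  lookup 150.32.4.175: bits 10010110001 walk d0:H0→d1:-→d2:-→d3:-→d4:-→d5:-→d6:-→d7:-→d8:H1→d9:-→d10:-→d11:H3 -> H3
  add 62.117.128.0/20 -> H1 at depth 20
  lookup 74.248.197.132: bits 0 walk d0:H0→d1:- -> H0
  lookup 62.117.142.219: bits 00111110011101011000111011011011 walk d0:H0→d1:-→d2:-→d3:-→d4:-→d5:-→d6:-→d7:-→d8:H2→d9:-→d10:-→d11:-→d12:H1→d13:-→d14:-→d15:-→d16:-→d17:-→d18:-→d19:-→d20:H1→d21:-→d22:-→d23:-→d24:-→d25:-→d26:-→d27:-→d28:H5→d29:-→d30:-→d31:-→d32:H5 -> H5
  lookup 27.35.148.57: bits 00 walk d0:H0→d1:-→d2:- -> H0
  add 0.0.0.0/0 -> H2 at depth 0
  lookup 62.117.128.1: bits 00111110011101011000 walk d0:H2→d1:-→d2:-→d3:-→d4:-→d5:-→d6:-→d7:-→d8:H2→d9:-→d10:-→d11:-→d12:H1→d13:-→d14:-→d15:-→d16:-→d17:-→d18:-→d19:-→d20:H1 -> H1
  add 150.62.127.218/32 -> H0 at depth 32

== LOOKUPS ==
["H4","H1","H4","H1","H0","H4","H1","H4","H3","H0","H5","H0","H1"]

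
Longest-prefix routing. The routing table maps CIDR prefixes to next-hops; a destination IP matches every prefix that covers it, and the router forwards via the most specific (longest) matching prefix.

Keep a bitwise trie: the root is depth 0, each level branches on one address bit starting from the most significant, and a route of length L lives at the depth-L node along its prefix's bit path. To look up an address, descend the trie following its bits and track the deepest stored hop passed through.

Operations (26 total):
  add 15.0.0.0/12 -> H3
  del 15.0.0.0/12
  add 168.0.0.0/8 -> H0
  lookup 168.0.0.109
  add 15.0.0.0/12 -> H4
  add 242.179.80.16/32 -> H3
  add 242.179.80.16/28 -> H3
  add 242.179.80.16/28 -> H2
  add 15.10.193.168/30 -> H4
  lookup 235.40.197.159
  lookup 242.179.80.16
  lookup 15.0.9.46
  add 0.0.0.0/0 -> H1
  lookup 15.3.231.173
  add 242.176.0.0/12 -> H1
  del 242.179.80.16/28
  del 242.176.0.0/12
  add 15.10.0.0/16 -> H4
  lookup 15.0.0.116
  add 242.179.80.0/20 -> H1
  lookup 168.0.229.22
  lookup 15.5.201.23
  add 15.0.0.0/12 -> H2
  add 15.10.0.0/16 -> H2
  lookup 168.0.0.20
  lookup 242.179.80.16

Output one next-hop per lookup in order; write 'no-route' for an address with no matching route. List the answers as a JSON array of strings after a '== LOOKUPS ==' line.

Trace:
  add 15.0.0.0/12 -> H3 at depth 12
  del 15.0.0.0/12 (clear depth 12)
  add 168.0.0.0/8 -> H0 at depth 8
  ? 168.0.0.109  path d0:-→d1:-→d2:-→d3:-→d4:-→d5:-→d6:-→d7:-→d8:H0  best=H0
  add 15.0.0.0/12 -> H4 at depth 12
  add 242.179.80.16/32 -> H3 at depth 32
  add 242.179.80.16/28 -> H3 at depth 28
  add 242.179.80.16/28 -> H2 at depth 28
  add 15.10.193.168/30 -> H4 at depth 30
  ? 235.40.197.159  path d0:-→d1:-→d2:-→d3:-  best=no-route
  ? 242.179.80.16  path d0:-→d1:-→d2:-→d3:-→d4:-→d5:-→d6:-→d7:-→d8:-→d9:-→d10:-→d11:-→d12:-→d13:-→d14:-→d15:-→d16:-→d17:-→d18:-→d19:-→d20:-→d21:-→d22:-→d23:-→d24:-→d25:-→d26:-→d27:-→d28:H2→d29:-→d30:-→d31:-→d32:H3  best=H3
  ? 15.0.9.46  path d0:-→d1:-→d2:-→d3:-→d4:-→d5:-→d6:-→d7:-→d8:-→d9:-→d10:-→d11:-→d12:H4  best=H4
  add 0.0.0.0/0 -> H1 at depth 0
  ? 15.3.231.173  path d0:H1→d1:-→d2:-→d3:-→d4:-→d5:-→d6:-→d7:-→d8:-→d9:-→d10:-→d11:-→d12:H4  best=H4
  add 242.176.0.0/12 -> H1 at depth 12
  del 242.179.80.16/28 (clear depth 28)
  del 242.176.0.0/12 (clear depth 12)
  add 15.10.0.0/16 -> H4 at depth 16
  ? 15.0.0.116  path d0:H1→d1:-→d2:-→d3:-→d4:-→d5:-→d6:-→d7:-→d8:-→d9:-→d10:-→d11:-→d12:H4  best=H4
  add 242.179.80.0/20 -> H1 at depth 20
  ? 168.0.229.22  path d0:H1→d1:-→d2:-→d3:-→d4:-→d5:-→d6:-→d7:-→d8:H0  best=H0
  ? 15.5.201.23  path d0:H1→d1:-→d2:-→d3:-→d4:-→d5:-→d6:-→d7:-→d8:-→d9:-→d10:-→d11:-→d12:H4  best=H4
  add 15.0.0.0/12 -> H2 at depth 12
  add 15.10.0.0/16 -> H2 at depth 16
  ? 168.0.0.20  path d0:H1→d1:-→d2:-→d3:-→d4:-→d5:-→d6:-→d7:-→d8:H0  best=H0
  ? 242.179.80.16  path d0:H1→d1:-→d2:-→d3:-→d4:-→d5:-→d6:-→d7:-→d8:-→d9:-→d10:-→d11:-→d12:-→d13:-→d14:-→d15:-→d16:-→d17:-→d18:-→d19:-→d20:H1→d21:-→d22:-→d23:-→d24:-→d25:-→d26:-→d27:-→d28:-→d29:-→d30:-→d31:-→d32:H3  best=H3

== LOOKUPS ==
["H0","no-route","H3","H4","H4","H4","H0","H4","H0","H3"]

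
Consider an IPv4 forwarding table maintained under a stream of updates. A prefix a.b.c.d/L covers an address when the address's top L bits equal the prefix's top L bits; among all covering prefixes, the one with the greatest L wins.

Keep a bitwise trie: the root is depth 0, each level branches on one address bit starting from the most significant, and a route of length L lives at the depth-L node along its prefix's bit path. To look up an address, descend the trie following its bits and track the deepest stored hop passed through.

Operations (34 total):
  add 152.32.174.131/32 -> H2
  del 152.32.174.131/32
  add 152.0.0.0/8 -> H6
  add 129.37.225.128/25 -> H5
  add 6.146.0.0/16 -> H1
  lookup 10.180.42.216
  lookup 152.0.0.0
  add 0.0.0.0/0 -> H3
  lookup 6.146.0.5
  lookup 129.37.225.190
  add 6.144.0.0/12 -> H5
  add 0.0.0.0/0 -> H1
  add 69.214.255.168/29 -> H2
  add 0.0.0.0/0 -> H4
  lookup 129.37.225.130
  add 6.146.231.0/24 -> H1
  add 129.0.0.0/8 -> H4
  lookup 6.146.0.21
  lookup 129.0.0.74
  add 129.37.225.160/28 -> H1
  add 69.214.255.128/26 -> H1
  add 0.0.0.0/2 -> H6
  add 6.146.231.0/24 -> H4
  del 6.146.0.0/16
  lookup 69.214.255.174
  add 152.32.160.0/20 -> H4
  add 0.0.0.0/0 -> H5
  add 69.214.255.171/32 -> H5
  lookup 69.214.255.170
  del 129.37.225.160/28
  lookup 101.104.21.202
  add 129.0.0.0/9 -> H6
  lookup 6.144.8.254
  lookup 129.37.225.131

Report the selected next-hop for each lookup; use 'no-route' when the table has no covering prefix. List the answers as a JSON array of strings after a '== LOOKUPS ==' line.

Process each operation:
  + 152.32.174.131/32 (H2) depth=32
  - 152.32.174.131/32 clear@32
  + 152.0.0.0/8 (H6) depth=8
  + 129.37.225.128/25 (H5) depth=25
  + 6.146.0.0/16 (H1) depth=16
  lookup 10.180.42.216: bits 0000 walk d0:-→d1:-→d2:-→d3:-→d4:- -> no-route
  lookup 152.0.0.0: bits 1001100000 walk d0:-→d1:-→d2:-→d3:-→d4:-→d5:-→d6:-→d7:-→d8:H6→d9:-→d10:- -> H6
  + 0.0.0.0/0 (H3) depth=0
  lookup 6.146.0.5: bits 0000011010010010 walk d0:H3→d1:-→d2:-→d3:-→d4:-→d5:-→d6:-→d7:-→d8:-→d9:-→d10:-→d11:-→d12:-→d13:-→d14:-→d15:-→d16:H1 -> H1
  lookup 129.37.225.190: bits 1000000100100101111000011 walk d0:H3→d1:-→d2:-→d3:-→d4:-→d5:-→d6:-→d7:-→d8:-→d9:-→d10:-→d11:-→d12:-→d13:-→d14:-→d15:-→d16:-→d17:-→d18:-→d19:-→d20:-→d21:-→d22:-→d23:-→d24:-→d25:H5 -> H5
  + 6.144.0.0/12 (H5) depth=12
  + 0.0.0.0/0 (H1) depth=0
  + 69.214.255.168/29 (H2) depth=29
  + 0.0.0.0/0 (H4) depth=0
  lookup 129.37.225.130: bits 1000000100100101111000011 walk d0:H4→d1:-→d2:-→d3:-→d4:-→d5:-→d6:-→d7:-→d8:-→d9:-→d10:-→d11:-→d12:-→d13:-→d14:-→d15:-→d16:-→d17:-→d18:-→d19:-→d20:-→d21:-→d22:-→d23:-→d24:-→d25:H5 -> H5
  + 6.146.231.0/24 (H1) depth=24
  + 129.0.0.0/8 (H4) depth=8
  lookup 6.146.0.21: bits 0000011010010010 walk d0:H4→d1:-→d2:-→d3:-→d4:-→d5:-→d6:-→d7:-→d8:-→d9:-→d10:-→d11:-→d12:H5→d13:-→d14:-→d15:-→d16:H1 -> H1
  lookup 129.0.0.74: bits 1000000100 walk d0:H4→d1:-→d2:-→d3:-→d4:-→d5:-→d6:-→d7:-→d8:H4→d9:-→d10:- -> H4
  + 129.37.225.160/28 (H1) depth=28
  + 69.214.255.128/26 (H1) depth=26
  + 0.0.0.0/2 (H6) depth=2
  + 6.146.231.0/24 (H4) depth=24
  - 6.146.0.0/16 clear@16
  lookup 69.214.255.174: bits 01000101110101101111111110101 walk d0:H4→d1:-→d2:-→d3:-→d4:-→d5:-→d6:-→d7:-→d8:-→d9:-→d10:-→d11:-→d12:-→d13:-→d14:-→d15:-→d16:-→d17:-→d18:-→d19:-→d20:-→d21:-→d22:-→d23:-→d24:-→d25:-→d26:H1→d27:-→d28:-→d29:H2 -> H2
  + 152.32.160.0/20 (H4) depth=20
  + 0.0.0.0/0 (H5) depth=0
  + 69.214.255.171/32 (H5) depth=32
  lookup 69.214.255.170: bits 0100010111010110111111111010101 walk d0:H5→d1:-→d2:-→d3:-→d4:-→d5:-→d6:-→d7:-→d8:-→d9:-→d10:-→d11:-→d12:-→d13:-→d14:-→d15:-→d16:-→d17:-→d18:-→d19:-→d20:-→d21:-→d22:-→d23:-→d24:-→d25:-→d26:H1→d27:-→d28:-→d29:H2→d30:-→d31:- -> H2
  - 129.37.225.160/28 clear@28
  lookup 101.104.21.202: bits 01 walk d0:H5→d1:-→d2:- -> H5
  + 129.0.0.0/9 (H6) depth=9
  lookup 6.144.8.254: bits 00000110100100 walk d0:H5→d1:-→d2:H6→d3:-→d4:-→d5:-→d6:-→d7:-→d8:-→d9:-→d10:-→d11:-→d12:H5→d13:-→d14:- -> H5
  lookup 129.37.225.131: bits 10000001001001011110000110 walk d0:H5→d1:-→d2:-→d3:-→d4:-→d5:-→d6:-→d7:-→d8:H4→d9:H6→d10:-→d11:-→d12:-→d13:-→d14:-→d15:-→d16:-→d17:-→d18:-→d19:-→d20:-→d21:-→d22:-→d23:-→d24:-→d25:H5→d26:- -> H5

== LOOKUPS ==
["no-route","H6","H1","H5","H5","H1","H4","H2","H2","H5","H5","H5"]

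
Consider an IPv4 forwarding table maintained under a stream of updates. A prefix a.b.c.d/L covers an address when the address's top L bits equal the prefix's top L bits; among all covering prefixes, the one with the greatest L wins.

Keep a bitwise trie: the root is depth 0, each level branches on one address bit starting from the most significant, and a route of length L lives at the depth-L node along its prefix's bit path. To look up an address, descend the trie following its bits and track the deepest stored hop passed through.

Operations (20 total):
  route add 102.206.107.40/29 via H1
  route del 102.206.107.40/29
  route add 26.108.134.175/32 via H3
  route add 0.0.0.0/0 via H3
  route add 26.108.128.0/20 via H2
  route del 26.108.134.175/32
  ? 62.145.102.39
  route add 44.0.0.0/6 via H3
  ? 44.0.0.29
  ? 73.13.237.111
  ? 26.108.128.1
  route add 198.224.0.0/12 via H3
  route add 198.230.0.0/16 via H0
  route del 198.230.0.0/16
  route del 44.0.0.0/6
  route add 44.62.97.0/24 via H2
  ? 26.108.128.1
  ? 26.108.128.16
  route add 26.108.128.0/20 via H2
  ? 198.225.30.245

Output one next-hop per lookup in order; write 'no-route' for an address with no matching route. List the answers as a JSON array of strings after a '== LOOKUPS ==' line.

Apply in order:
  add 102.206.107.40/29 -> H1 at depth 29
  del 102.206.107.40/29 (clear depth 29)
  add 26.108.134.175/32 -> H3 at depth 32
  add 0.0.0.0/0 -> H3 at depth 0
  add 26.108.128.0/20 -> H2 at depth 20
  del 26.108.134.175/32 (clear depth 32)
  Q 62.145.102.39: descend 00 ; hops seen [H3] ; pick H3
  add 44.0.0.0/6 -> H3 at depth 6
  Q 44.0.0.29: descend 001011 ; hops seen [H3,H3] ; pick H3
  Q 73.13.237.111: descend 01 ; hops seen [H3] ; pick H3
  Q 26.108.128.1: descend 000110100110110010000 ; hops seen [H3,H2] ; pick H2
  add 198.224.0.0/12 -> H3 at depth 12
  add 198.230.0.0/16 -> H0 at depth 16
  del 198.230.0.0/16 (clear depth 16)
  del 44.0.0.0/6 (clear depth 6)
  add 44.62.97.0/24 -> H2 at depth 24
  Q 26.108.128.1: descend 000110100110110010000 ; hops seen [H3,H2] ; pick H2
  Q 26.108.128.16: descend 000110100110110010000 ; hops seen [H3,H2] ; pick H2
  add 26.108.128.0/20 -> H2 at depth 20
  Q 198.225.30.245: descend 1100011011100 ; hops seen [H3,H3] ; pick H3

== LOOKUPS ==
["H3","H3","H3","H2","H2","H2","H3"]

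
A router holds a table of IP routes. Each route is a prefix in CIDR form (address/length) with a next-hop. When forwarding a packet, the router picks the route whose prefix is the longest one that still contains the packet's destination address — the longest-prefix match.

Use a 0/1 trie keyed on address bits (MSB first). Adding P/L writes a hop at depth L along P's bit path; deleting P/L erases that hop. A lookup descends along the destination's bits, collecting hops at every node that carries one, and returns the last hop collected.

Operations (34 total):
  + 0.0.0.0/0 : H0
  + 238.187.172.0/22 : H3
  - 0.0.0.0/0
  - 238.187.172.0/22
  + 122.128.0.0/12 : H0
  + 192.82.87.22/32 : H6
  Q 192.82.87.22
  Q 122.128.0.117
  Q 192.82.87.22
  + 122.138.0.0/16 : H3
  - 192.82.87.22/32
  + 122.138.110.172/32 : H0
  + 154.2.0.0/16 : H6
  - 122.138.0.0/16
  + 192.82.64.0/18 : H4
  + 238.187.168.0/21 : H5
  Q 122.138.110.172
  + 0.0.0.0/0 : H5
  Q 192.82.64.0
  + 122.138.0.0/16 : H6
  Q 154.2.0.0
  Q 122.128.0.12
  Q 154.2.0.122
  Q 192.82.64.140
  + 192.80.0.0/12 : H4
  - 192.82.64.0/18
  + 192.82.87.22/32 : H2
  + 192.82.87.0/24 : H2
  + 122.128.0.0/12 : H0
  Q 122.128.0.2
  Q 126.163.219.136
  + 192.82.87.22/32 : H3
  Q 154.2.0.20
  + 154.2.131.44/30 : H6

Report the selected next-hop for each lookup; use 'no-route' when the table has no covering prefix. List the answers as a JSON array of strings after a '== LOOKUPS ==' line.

Apply in order:
  add 0.0.0.0/0 -> H0 at depth 0
  add 238.187.172.0/22 -> H3 at depth 22
  del 0.0.0.0/0 (clear depth 0)
  del 238.187.172.0/22 (clear depth 22)
  add 122.128.0.0/12 -> H0 at depth 12
  add 192.82.87.22/32 -> H6 at depth 32
  ? 192.82.87.22  path d0:-→d1:-→d2:-→d3:-→d4:-→d5:-→d6:-→d7:-→d8:-→d9:-→d10:-→d11:-→d12:-→d13:-→d14:-→d15:-→d16:-→d17:-→d18:-→d19:-→d20:-→d21:-→d22:-→d23:-→d24:-→d25:-→d26:-→d27:-→d28:-→d29:-→d30:-→d31:-→d32:H6  best=H6
  ? 122.128.0.117  path d0:-→d1:-→d2:-→d3:-→d4:-→d5:-→d6:-→d7:-→d8:-→d9:-→d10:-→d11:-→d12:H0  best=H0
  ? 192.82.87.22  path d0:-→d1:-→d2:-→d3:-→d4:-→d5:-→d6:-→d7:-→d8:-→d9:-→d10:-→d11:-→d12:-→d13:-→d14:-→d15:-→d16:-→d17:-→d18:-→d19:-→d20:-→d21:-→d22:-→d23:-→d24:-→d25:-→d26:-→d27:-→d28:-→d29:-→d30:-→d31:-→d32:H6  best=H6
  add 122.138.0.0/16 -> H3 at depth 16
  del 192.82.87.22/32 (clear depth 32)
  add 122.138.110.172/32 -> H0 at depth 32
  add 154.2.0.0/16 -> H6 at depth 16
  del 122.138.0.0/16 (clear depth 16)
  add 192.82.64.0/18 -> H4 at depth 18
  add 238.187.168.0/21 -> H5 at depth 21
  ? 122.138.110.172  path d0:-→d1:-→d2:-→d3:-→d4:-→d5:-→d6:-→d7:-→d8:-→d9:-→d10:-→d11:-→d12:H0→d13:-→d14:-→d15:-→d16:-→d17:-→d18:-→d19:-→d20:-→d21:-→d22:-→d23:-→d24:-→d25:-→d26:-→d27:-→d28:-→d29:-→d30:-→d31:-→d32:H0  best=H0
  add 0.0.0.0/0 -> H5 at depth 0
  ? 192.82.64.0  path d0:H5→d1:-→d2:-→d3:-→d4:-→d5:-→d6:-→d7:-→d8:-→d9:-→d10:-→d11:-→d12:-→d13:-→d14:-→d15:-→d16:-→d17:-→d18:H4→d19:-  best=H4
  add 122.138.0.0/16 -> H6 at depth 16
  ? 154.2.0.0  path d0:H5→d1:-→d2:-→d3:-→d4:-→d5:-→d6:-→d7:-→d8:-→d9:-→d10:-→d11:-→d12:-→d13:-→d14:-→d15:-→d16:H6  best=H6
  ? 122.128.0.12  path d0:H5→d1:-→d2:-→d3:-→d4:-→d5:-→d6:-→d7:-→d8:-→d9:-→d10:-→d11:-→d12:H0  best=H0
  ? 154.2.0.122  path d0:H5→d1:-→d2:-→d3:-→d4:-→d5:-→d6:-→d7:-→d8:-→d9:-→d10:-→d11:-→d12:-→d13:-→d14:-→d15:-→d16:H6  best=H6
  ? 192.82.64.140  path d0:H5→d1:-→d2:-→d3:-→d4:-→d5:-→d6:-→d7:-→d8:-→d9:-→d10:-→d11:-→d12:-→d13:-→d14:-→d15:-→d16:-→d17:-→d18:H4→d19:-  best=H4
  add 192.80.0.0/12 -> H4 at depth 12
  del 192.82.64.0/18 (clear depth 18)
  add 192.82.87.22/32 -> H2 at depth 32
  add 192.82.87.0/24 -> H2 at depth 24
  add 122.128.0.0/12 -> H0 at depth 12
  ? 122.128.0.2  path d0:H5→d1:-→d2:-→d3:-→d4:-→d5:-→d6:-→d7:-→d8:-→d9:-→d10:-→d11:-→d12:H0  best=H0
  ? 126.163.219.136  path d0:H5→d1:-→d2:-→d3:-→d4:-→d5:-  best=H5
  add 192.82.87.22/32 -> H3 at depth 32
  ? 154.2.0.20  path d0:H5→d1:-→d2:-→d3:-→d4:-→d5:-→d6:-→d7:-→d8:-→d9:-→d10:-→d11:-→d12:-→d13:-→d14:-→d15:-→d16:H6  best=H6
  add 154.2.131.44/30 -> H6 at depth 30

== LOOKUPS ==
["H6","H0","H6","H0","H4","H6","H0","H6","H4","H0","H5","H6"]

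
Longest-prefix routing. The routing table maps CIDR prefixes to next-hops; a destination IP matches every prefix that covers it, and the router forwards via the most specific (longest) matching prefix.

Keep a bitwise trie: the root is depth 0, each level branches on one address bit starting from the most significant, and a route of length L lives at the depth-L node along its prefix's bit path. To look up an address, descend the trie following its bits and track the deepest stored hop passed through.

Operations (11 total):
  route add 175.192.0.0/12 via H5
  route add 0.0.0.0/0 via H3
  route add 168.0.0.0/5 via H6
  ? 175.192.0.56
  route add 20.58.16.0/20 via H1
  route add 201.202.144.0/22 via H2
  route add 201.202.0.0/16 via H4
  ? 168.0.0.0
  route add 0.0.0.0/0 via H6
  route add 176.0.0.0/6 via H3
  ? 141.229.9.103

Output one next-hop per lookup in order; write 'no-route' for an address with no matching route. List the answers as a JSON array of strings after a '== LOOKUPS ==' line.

Process each operation:
  + 175.192.0.0/12 (H5) depth=12
  + 0.0.0.0/0 (H3) depth=0
  + 168.0.0.0/5 (H6) depth=5
  lookup 175.192.0.56: bits 101011111100 walk d0:H3→d1:-→d2:-→d3:-→d4:-→d5:H6→d6:-→d7:-→d8:-→d9:-→d10:-→d11:-→d12:H5 -> H5
  + 20.58.16.0/20 (H1) depth=20
  + 201.202.144.0/22 (H2) depth=22
  + 201.202.0.0/16 (H4) depth=16
  lookup 168.0.0.0: bits 10101 walk d0:H3→d1:-→d2:-→d3:-→d4:-→d5:H6 -> H6
  + 0.0.0.0/0 (H6) depth=0
  + 176.0.0.0/6 (H3) depth=6
  lookup 141.229.9.103: bits 10 walk d0:H6→d1:-→d2:- -> H6

== LOOKUPS ==
["H5","H6","H6"]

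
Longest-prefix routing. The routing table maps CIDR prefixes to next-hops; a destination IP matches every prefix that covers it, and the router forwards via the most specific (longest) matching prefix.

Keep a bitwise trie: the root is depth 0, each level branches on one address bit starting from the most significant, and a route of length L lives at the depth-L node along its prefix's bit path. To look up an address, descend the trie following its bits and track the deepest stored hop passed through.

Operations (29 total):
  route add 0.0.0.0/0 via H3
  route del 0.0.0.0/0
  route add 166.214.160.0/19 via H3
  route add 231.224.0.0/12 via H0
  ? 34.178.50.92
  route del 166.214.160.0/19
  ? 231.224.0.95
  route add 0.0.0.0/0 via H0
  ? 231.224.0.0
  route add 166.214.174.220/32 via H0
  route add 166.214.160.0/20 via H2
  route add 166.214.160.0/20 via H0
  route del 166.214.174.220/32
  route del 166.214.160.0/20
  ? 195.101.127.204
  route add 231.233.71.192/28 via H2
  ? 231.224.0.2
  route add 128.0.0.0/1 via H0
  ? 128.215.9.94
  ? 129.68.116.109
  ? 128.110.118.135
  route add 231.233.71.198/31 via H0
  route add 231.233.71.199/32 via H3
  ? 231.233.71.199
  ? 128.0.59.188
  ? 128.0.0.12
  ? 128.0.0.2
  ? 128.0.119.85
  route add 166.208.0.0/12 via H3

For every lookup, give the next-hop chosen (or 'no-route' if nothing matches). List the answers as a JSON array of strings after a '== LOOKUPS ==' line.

Process each operation:
  add 0.0.0.0/0 -> H3 at depth 0
  - 0.0.0.0/0 clear@0
  add 166.214.160.0/19 -> H3 at depth 19
  add 231.224.0.0/12 -> H0 at depth 12
  Q 34.178.50.92: descend ε ; hops seen [∅] ; pick no-route
  - 166.214.160.0/19 clear@19
  Q 231.224.0.95: descend 111001111110 ; hops seen [H0] ; pick H0
  add 0.0.0.0/0 -> H0 at depth 0
  Q 231.224.0.0: descend 111001111110 ; hops seen [H0,H0] ; pick H0
  add 166.214.174.220/32 -> H0 at depth 32
  add 166.214.160.0/20 -> H2 at depth 20
  add 166.214.160.0/20 -> H0 at depth 20
  - 166.214.174.220/32 clear@32
  - 166.214.160.0/20 clear@20
  Q 195.101.127.204: descend 11 ; hops seen [H0] ; pick H0
  add 231.233.71.192/28 -> H2 at depth 28
  Q 231.224.0.2: descend 111001111110 ; hops seen [H0,H0] ; pick H0
  add 128.0.0.0/1 -> H0 at depth 1
  Q 128.215.9.94: descend 10 ; hops seen [H0,H0] ; pick H0
  Q 129.68.116.109: descend 10 ; hops seen [H0,H0] ; pick H0
  Q 128.110.118.135: descend 10 ; hops seen [H0,H0] ; pick H0
  add 231.233.71.198/31 -> H0 at depth 31
  add 231.233.71.199/32 -> H3 at depth 32
  Q 231.233.71.199: descend 11100111111010010100011111000111 ; hops seen [H0,H0,H0,H2,H0,H3] ; pick H3
  Q 128.0.59.188: descend 10 ; hops seen [H0,H0] ; pick H0
  Q 128.0.0.12: descend 10 ; hops seen [H0,H0] ; pick H0
  Q 128.0.0.2: descend 10 ; hops seen [H0,H0] ; pick H0
  Q 128.0.119.85: descend 10 ; hops seen [H0,H0] ; pick H0
  add 166.208.0.0/12 -> H3 at depth 12

== LOOKUPS ==
["no-route","H0","H0","H0","H0","H0","H0","H0","H3","H0","H0","H0","H0"]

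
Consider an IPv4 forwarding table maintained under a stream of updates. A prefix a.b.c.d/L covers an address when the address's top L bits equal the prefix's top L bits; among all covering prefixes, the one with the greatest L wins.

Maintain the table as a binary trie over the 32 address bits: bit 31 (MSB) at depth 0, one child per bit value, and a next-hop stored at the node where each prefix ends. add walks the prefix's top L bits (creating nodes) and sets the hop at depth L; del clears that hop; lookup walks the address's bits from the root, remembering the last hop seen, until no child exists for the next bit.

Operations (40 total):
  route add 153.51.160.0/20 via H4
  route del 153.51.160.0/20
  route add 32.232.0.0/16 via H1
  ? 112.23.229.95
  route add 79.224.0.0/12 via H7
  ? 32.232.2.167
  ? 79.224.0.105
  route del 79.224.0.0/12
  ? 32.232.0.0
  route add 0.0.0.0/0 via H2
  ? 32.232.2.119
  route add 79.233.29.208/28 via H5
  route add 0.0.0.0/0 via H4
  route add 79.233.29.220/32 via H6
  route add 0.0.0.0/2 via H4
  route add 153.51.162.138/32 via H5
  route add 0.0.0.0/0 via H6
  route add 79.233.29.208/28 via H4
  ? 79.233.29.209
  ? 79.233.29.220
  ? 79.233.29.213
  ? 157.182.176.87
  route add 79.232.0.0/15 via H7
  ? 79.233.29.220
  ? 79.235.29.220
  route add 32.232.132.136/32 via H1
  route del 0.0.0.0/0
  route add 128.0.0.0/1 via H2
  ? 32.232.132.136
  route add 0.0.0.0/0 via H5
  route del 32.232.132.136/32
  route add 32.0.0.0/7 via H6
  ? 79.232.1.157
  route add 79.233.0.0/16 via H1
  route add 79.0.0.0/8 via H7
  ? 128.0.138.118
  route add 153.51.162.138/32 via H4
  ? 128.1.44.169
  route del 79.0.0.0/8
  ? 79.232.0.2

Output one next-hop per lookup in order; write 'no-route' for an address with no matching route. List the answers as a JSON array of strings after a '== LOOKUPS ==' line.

Apply in order:
  add 153.51.160.0/20 -> H4 at depth 20
  - 153.51.160.0/20 clear@20
  add 32.232.0.0/16 -> H1 at depth 16
  ? 112.23.229.95  path d0:-→d1:-  best=no-route
  add 79.224.0.0/12 -> H7 at depth 12
  ? 32.232.2.167  path d0:-→d1:-→d2:-→d3:-→d4:-→d5:-→d6:-→d7:-→d8:-→d9:-→d10:-→d11:-→d12:-→d13:-→d14:-→d15:-→d16:H1  best=H1
  ? 79.224.0.105  path d0:-→d1:-→d2:-→d3:-→d4:-→d5:-→d6:-→d7:-→d8:-→d9:-→d10:-→d11:-→d12:H7  best=H7
  - 79.224.0.0/12 clear@12
  ? 32.232.0.0  path d0:-→d1:-→d2:-→d3:-→d4:-→d5:-→d6:-→d7:-→d8:-→d9:-→d10:-→d11:-→d12:-→d13:-→d14:-→d15:-→d16:H1  best=H1
  add 0.0.0.0/0 -> H2 at depth 0
  ? 32.232.2.119  path d0:H2→d1:-→d2:-→d3:-→d4:-→d5:-→d6:-→d7:-→d8:-→d9:-→d10:-→d11:-→d12:-→d13:-→d14:-→d15:-→d16:H1  best=H1
  add 79.233.29.208/28 -> H5 at depth 28
  add 0.0.0.0/0 -> H4 at depth 0
  add 79.233.29.220/32 -> H6 at depth 32
  add 0.0.0.0/2 -> H4 at depth 2
  add 153.51.162.138/32 -> H5 at depth 32
  add 0.0.0.0/0 -> H6 at depth 0
  add 79.233.29.208/28 -> H4 at depth 28
  ? 79.233.29.209  path d0:H6→d1:-→d2:-→d3:-→d4:-→d5:-→d6:-→d7:-→d8:-→d9:-→d10:-→d11:-→d12:-→d13:-→d14:-→d15:-→d16:-→d17:-→d18:-→d19:-→d20:-→d21:-→d22:-→d23:-→d24:-→d25:-→d26:-→d27:-→d28:H4  best=H4
  ? 79.233.29.220  path d0:H6→d1:-→d2:-→d3:-→d4:-→d5:-→d6:-→d7:-→d8:-→d9:-→d10:-→d11:-→d12:-→d13:-→d14:-→d15:-→d16:-→d17:-→d18:-→d19:-→d20:-→d21:-→d22:-→d23:-→d24:-→d25:-→d26:-→d27:-→d28:H4→d29:-→d30:-→d31:-→d32:H6  best=H6
  ? 79.233.29.213  path d0:H6→d1:-→d2:-→d3:-→d4:-→d5:-→d6:-→d7:-→d8:-→d9:-→d10:-→d11:-→d12:-→d13:-→d14:-→d15:-→d16:-→d17:-→d18:-→d19:-→d20:-→d21:-→d22:-→d23:-→d24:-→d25:-→d26:-→d27:-→d28:H4  best=H4
  ? 157.182.176.87  path d0:H6→d1:-→d2:-→d3:-→d4:-→d5:-  best=H6
  add 79.232.0.0/15 -> H7 at depth 15
  ? 79.233.29.220  path d0:H6→d1:-→d2:-→d3:-→d4:-→d5:-→d6:-→d7:-→d8:-→d9:-→d10:-→d11:-→d12:-→d13:-→d14:-→d15:H7→d16:-→d17:-→d18:-→d19:-→d20:-→d21:-→d22:-→d23:-→d24:-→d25:-→d26:-→d27:-→d28:H4→d29:-→d30:-→d31:-→d32:H6  best=H6
  ? 79.235.29.220  path d0:H6→d1:-→d2:-→d3:-→d4:-→d5:-→d6:-→d7:-→d8:-→d9:-→d10:-→d11:-→d12:-→d13:-→d14:-  best=H6
  add 32.232.132.136/32 -> H1 at depth 32
  - 0.0.0.0/0 clear@0
  add 128.0.0.0/1 -> H2 at depth 1
  ? 32.232.132.136  path d0:-→d1:-→d2:H4→d3:-→d4:-→d5:-→d6:-→d7:-→d8:-→d9:-→d10:-→d11:-→d12:-→d13:-→d14:-→d15:-→d16:H1→d17:-→d18:-→d19:-→d20:-→d21:-→d22:-→d23:-→d24:-→d25:-→d26:-→d27:-→d28:-→d29:-→d30:-→d31:-→d32:H1  best=H1
  add 0.0.0.0/0 -> H5 at depth 0
  - 32.232.132.136/32 clear@32
  add 32.0.0.0/7 -> H6 at depth 7
  ? 79.232.1.157  path d0:H5→d1:-→d2:-→d3:-→d4:-→d5:-→d6:-→d7:-→d8:-→d9:-→d10:-→d11:-→d12:-→d13:-→d14:-→d15:H7  best=H7
  add 79.233.0.0/16 -> H1 at depth 16
  add 79.0.0.0/8 -> H7 at depth 8
  ? 128.0.138.118  path d0:H5→d1:H2→d2:-→d3:-  best=H2
  add 153.51.162.138/32 -> H4 at depth 32
  ? 128.1.44.169  path d0:H5→d1:H2→d2:-→d3:-  best=H2
  - 79.0.0.0/8 clear@8
  ? 79.232.0.2  path d0:H5→d1:-→d2:-→d3:-→d4:-→d5:-→d6:-→d7:-→d8:-→d9:-→d10:-→d11:-→d12:-→d13:-→d14:-→d15:H7  best=H7

== LOOKUPS ==
["no-route","H1","H7","H1","H1","H4","H6","H4","H6","H6","H6","H1","H7","H2","H2","H7"]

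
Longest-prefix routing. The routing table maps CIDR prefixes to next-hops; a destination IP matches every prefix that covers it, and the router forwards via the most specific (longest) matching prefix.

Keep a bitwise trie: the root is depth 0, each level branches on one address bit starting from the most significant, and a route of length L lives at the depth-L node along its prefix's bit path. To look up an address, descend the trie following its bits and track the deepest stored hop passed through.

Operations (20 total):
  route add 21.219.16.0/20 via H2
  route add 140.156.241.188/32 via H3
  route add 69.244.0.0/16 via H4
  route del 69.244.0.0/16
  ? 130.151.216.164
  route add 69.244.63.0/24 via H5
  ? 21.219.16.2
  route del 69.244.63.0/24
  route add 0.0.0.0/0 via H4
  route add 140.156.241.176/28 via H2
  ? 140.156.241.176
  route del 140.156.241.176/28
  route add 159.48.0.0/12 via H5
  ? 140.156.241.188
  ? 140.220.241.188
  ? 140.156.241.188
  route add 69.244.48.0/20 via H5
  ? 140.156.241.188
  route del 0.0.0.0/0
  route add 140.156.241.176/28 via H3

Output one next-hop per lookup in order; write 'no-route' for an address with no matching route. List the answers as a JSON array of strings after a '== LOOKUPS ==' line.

Trace:
  add 21.219.16.0/20 -> H2 at depth 20
  add 140.156.241.188/32 -> H3 at depth 32
  add 69.244.0.0/16 -> H4 at depth 16
  - 69.244.0.0/16 clear@16
  lookup 130.151.216.164: bits 1000 walk d0:-→d1:-→d2:-→d3:-→d4:- -> no-route
  add 69.244.63.0/24 -> H5 at depth 24
  lookup 21.219.16.2: bits 00010101110110110001 walk d0:-→d1:-→d2:-→d3:-→d4:-→d5:-→d6:-→d7:-→d8:-→d9:-→d10:-→d11:-→d12:-→d13:-→d14:-→d15:-→d16:-→d17:-→d18:-→d19:-→d20:H2 -> H2
  - 69.244.63.0/24 clear@24
  add 0.0.0.0/0 -> H4 at depth 0
  add 140.156.241.176/28 -> H2 at depth 28
  lookup 140.156.241.176: bits 1000110010011100111100011011 walk d0:H4→d1:-→d2:-→d3:-→d4:-→d5:-→d6:-→d7:-→d8:-→d9:-→d10:-→d11:-→d12:-→d13:-→d14:-→d15:-→d16:-→d17:-→d18:-→d19:-→d20:-→d21:-→d22:-→d23:-→d24:-→d25:-→d26:-→d27:-→d28:H2 -> H2
  - 140.156.241.176/28 clear@28
  add 159.48.0.0/12 -> H5 at depth 12
  lookup 140.156.241.188: bits 10001100100111001111000110111100 walk d0:H4→d1:-→d2:-→d3:-→d4:-→d5:-→d6:-→d7:-→d8:-→d9:-→d10:-→d11:-→d12:-→d13:-→d14:-→d15:-→d16:-→d17:-→d18:-→d19:-→d20:-→d21:-→d22:-→d23:-→d24:-→d25:-→d26:-→d27:-→d28:-→d29:-→d30:-→d31:-→d32:H3 -> H3
  lookup 140.220.241.188: bits 100011001 walk d0:H4→d1:-→d2:-→d3:-→d4:-→d5:-→d6:-→d7:-→d8:-→d9:- -> H4
  lookup 140.156.241.188: bits 10001100100111001111000110111100 walk d0:H4→d1:-→d2:-→d3:-→d4:-→d5:-→d6:-→d7:-→d8:-→d9:-→d10:-→d11:-→d12:-→d13:-→d14:-→d15:-→d16:-→d17:-→d18:-→d19:-→d20:-→d21:-→d22:-→d23:-→d24:-→d25:-→d26:-→d27:-→d28:-→d29:-→d30:-→d31:-→d32:H3 -> H3
  add 69.244.48.0/20 -> H5 at depth 20
  lookup 140.156.241.188: bits 10001100100111001111000110111100 walk d0:H4→d1:-→d2:-→d3:-→d4:-→d5:-→d6:-→d7:-→d8:-→d9:-→d10:-→d11:-→d12:-→d13:-→d14:-→d15:-→d16:-→d17:-→d18:-→d19:-→d20:-→d21:-→d22:-→d23:-→d24:-→d25:-→d26:-→d27:-→d28:-→d29:-→d30:-→d31:-→d32:H3 -> H3
  - 0.0.0.0/0 clear@0
  add 140.156.241.176/28 -> H3 at depth 28

== LOOKUPS ==
["no-route","H2","H2","H3","H4","H3","H3"]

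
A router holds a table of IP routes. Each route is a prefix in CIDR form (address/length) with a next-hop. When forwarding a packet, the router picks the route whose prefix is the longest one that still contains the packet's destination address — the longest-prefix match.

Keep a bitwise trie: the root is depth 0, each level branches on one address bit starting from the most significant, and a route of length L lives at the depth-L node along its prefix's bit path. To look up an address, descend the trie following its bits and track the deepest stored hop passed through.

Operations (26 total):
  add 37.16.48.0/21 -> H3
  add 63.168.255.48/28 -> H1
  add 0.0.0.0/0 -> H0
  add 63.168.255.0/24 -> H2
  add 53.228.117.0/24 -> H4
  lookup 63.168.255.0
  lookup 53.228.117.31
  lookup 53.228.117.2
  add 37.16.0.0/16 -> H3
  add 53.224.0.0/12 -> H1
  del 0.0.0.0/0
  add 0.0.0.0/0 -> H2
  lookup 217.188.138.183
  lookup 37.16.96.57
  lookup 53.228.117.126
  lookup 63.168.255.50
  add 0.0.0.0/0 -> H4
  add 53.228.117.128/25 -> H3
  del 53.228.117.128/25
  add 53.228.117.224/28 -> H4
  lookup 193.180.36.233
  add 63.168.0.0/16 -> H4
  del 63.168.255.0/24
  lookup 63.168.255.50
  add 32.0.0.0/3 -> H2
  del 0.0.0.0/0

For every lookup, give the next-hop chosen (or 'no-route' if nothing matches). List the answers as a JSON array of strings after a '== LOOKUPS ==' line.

Trace:
  add 37.16.48.0/21 -> H3 at depth 21
  add 63.168.255.48/28 -> H1 at depth 28
  add 0.0.0.0/0 -> H0 at depth 0
  add 63.168.255.0/24 -> H2 at depth 24
  add 53.228.117.0/24 -> H4 at depth 24
  Q 63.168.255.0: descend 00111111101010001111111100 ; hops seen [H0,H2] ; pick H2
  Q 53.228.117.31: descend 001101011110010001110101 ; hops seen [H0,H4] ; pick H4
  Q 53.228.117.2: descend 001101011110010001110101 ; hops seen [H0,H4] ; pick H4
  add 37.16.0.0/16 -> H3 at depth 16
  add 53.224.0.0/12 -> H1 at depth 12
  - 0.0.0.0/0 clear@0
  add 0.0.0.0/0 -> H2 at depth 0
  Q 217.188.138.183: descend ε ; hops seen [H2] ; pick H2
  Q 37.16.96.57: descend 00100101000100000 ; hops seen [H2,H3] ; pick H3
  Q 53.228.117.126: descend 001101011110010001110101 ; hops seen [H2,H1,H4] ; pick H4
  Q 63.168.255.50: descend 0011111110101000111111110011 ; hops seen [H2,H2,H1] ; pick H1
  add 0.0.0.0/0 -> H4 at depth 0
  add 53.228.117.128/25 -> H3 at depth 25
  - 53.228.117.128/25 clear@25
  add 53.228.117.224/28 -> H4 at depth 28
  Q 193.180.36.233: descend ε ; hops seen [H4] ; pick H4
  add 63.168.0.0/16 -> H4 at depth 16
  - 63.168.255.0/24 clear@24
  Q 63.168.255.50: descend 0011111110101000111111110011 ; hops seen [H4,H4,H1] ; pick H1
  add 32.0.0.0/3 -> H2 at depth 3
  - 0.0.0.0/0 clear@0

== LOOKUPS ==
["H2","H4","H4","H2","H3","H4","H1","H4","H1"]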